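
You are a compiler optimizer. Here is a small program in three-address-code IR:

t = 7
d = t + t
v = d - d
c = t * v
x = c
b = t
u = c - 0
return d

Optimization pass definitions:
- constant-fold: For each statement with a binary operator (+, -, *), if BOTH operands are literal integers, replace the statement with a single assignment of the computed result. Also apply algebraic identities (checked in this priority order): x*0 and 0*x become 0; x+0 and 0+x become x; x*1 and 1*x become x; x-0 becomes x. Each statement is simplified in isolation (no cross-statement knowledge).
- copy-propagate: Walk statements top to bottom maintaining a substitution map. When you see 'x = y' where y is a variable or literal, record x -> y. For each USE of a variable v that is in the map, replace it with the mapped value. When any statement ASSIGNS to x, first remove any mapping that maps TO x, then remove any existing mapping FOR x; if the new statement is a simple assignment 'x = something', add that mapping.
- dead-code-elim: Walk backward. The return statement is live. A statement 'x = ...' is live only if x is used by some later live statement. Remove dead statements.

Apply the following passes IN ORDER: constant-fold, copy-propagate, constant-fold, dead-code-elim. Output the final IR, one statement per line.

Answer: d = 14
return d

Derivation:
Initial IR:
  t = 7
  d = t + t
  v = d - d
  c = t * v
  x = c
  b = t
  u = c - 0
  return d
After constant-fold (8 stmts):
  t = 7
  d = t + t
  v = d - d
  c = t * v
  x = c
  b = t
  u = c
  return d
After copy-propagate (8 stmts):
  t = 7
  d = 7 + 7
  v = d - d
  c = 7 * v
  x = c
  b = 7
  u = c
  return d
After constant-fold (8 stmts):
  t = 7
  d = 14
  v = d - d
  c = 7 * v
  x = c
  b = 7
  u = c
  return d
After dead-code-elim (2 stmts):
  d = 14
  return d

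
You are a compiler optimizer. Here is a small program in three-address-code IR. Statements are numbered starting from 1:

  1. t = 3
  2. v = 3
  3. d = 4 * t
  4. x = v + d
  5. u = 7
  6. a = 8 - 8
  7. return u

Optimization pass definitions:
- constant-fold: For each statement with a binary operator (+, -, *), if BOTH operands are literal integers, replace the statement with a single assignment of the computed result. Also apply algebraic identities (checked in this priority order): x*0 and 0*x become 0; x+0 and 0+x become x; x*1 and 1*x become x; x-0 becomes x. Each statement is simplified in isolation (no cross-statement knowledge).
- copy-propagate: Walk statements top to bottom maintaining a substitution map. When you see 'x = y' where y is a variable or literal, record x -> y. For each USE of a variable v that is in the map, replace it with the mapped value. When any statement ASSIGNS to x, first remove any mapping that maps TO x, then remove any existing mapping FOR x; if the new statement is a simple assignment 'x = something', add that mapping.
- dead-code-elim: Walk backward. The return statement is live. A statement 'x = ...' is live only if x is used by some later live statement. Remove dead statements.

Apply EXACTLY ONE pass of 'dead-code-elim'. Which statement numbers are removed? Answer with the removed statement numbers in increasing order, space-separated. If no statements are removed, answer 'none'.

Answer: 1 2 3 4 6

Derivation:
Backward liveness scan:
Stmt 1 't = 3': DEAD (t not in live set [])
Stmt 2 'v = 3': DEAD (v not in live set [])
Stmt 3 'd = 4 * t': DEAD (d not in live set [])
Stmt 4 'x = v + d': DEAD (x not in live set [])
Stmt 5 'u = 7': KEEP (u is live); live-in = []
Stmt 6 'a = 8 - 8': DEAD (a not in live set ['u'])
Stmt 7 'return u': KEEP (return); live-in = ['u']
Removed statement numbers: [1, 2, 3, 4, 6]
Surviving IR:
  u = 7
  return u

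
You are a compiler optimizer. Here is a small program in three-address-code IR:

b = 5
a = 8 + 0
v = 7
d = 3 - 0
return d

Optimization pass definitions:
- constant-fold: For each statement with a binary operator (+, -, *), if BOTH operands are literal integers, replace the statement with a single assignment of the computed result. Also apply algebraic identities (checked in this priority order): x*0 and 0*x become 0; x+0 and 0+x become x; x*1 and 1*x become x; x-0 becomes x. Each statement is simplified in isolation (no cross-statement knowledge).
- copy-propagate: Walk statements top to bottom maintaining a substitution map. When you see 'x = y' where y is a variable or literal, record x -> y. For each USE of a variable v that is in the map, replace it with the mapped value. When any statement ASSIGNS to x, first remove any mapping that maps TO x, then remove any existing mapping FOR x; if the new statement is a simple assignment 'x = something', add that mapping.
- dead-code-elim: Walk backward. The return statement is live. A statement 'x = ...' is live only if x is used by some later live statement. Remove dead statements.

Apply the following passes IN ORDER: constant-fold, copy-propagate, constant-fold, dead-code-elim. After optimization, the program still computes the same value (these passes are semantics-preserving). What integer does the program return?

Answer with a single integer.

Initial IR:
  b = 5
  a = 8 + 0
  v = 7
  d = 3 - 0
  return d
After constant-fold (5 stmts):
  b = 5
  a = 8
  v = 7
  d = 3
  return d
After copy-propagate (5 stmts):
  b = 5
  a = 8
  v = 7
  d = 3
  return 3
After constant-fold (5 stmts):
  b = 5
  a = 8
  v = 7
  d = 3
  return 3
After dead-code-elim (1 stmts):
  return 3
Evaluate:
  b = 5  =>  b = 5
  a = 8 + 0  =>  a = 8
  v = 7  =>  v = 7
  d = 3 - 0  =>  d = 3
  return d = 3

Answer: 3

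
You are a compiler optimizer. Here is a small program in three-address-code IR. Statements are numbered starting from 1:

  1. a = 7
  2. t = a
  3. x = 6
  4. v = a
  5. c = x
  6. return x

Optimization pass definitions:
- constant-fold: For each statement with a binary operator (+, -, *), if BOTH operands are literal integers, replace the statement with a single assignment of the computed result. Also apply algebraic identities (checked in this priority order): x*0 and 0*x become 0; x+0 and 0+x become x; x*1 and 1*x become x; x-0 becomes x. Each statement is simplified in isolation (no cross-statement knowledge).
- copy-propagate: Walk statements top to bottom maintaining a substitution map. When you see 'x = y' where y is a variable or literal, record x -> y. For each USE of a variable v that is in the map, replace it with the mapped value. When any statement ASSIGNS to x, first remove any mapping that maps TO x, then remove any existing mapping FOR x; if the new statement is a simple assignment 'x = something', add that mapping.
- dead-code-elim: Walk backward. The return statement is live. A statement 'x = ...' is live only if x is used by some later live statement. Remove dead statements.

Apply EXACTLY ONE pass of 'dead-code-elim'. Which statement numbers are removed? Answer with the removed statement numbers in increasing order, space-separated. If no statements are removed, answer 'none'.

Answer: 1 2 4 5

Derivation:
Backward liveness scan:
Stmt 1 'a = 7': DEAD (a not in live set [])
Stmt 2 't = a': DEAD (t not in live set [])
Stmt 3 'x = 6': KEEP (x is live); live-in = []
Stmt 4 'v = a': DEAD (v not in live set ['x'])
Stmt 5 'c = x': DEAD (c not in live set ['x'])
Stmt 6 'return x': KEEP (return); live-in = ['x']
Removed statement numbers: [1, 2, 4, 5]
Surviving IR:
  x = 6
  return x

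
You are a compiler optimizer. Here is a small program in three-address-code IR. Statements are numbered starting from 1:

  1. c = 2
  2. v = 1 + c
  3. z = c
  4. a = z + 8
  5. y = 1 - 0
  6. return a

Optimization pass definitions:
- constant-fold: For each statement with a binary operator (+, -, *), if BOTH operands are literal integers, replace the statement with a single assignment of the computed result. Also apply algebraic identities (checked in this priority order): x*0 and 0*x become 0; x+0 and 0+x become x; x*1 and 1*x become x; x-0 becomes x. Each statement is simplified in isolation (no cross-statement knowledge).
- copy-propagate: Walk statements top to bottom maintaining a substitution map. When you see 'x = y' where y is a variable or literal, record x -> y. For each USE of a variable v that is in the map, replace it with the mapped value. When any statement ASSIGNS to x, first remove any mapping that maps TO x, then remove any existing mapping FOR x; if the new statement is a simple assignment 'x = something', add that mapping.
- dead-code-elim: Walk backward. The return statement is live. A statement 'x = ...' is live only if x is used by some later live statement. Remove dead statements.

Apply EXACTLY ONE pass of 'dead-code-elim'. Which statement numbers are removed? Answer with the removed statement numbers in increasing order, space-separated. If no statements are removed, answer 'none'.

Answer: 2 5

Derivation:
Backward liveness scan:
Stmt 1 'c = 2': KEEP (c is live); live-in = []
Stmt 2 'v = 1 + c': DEAD (v not in live set ['c'])
Stmt 3 'z = c': KEEP (z is live); live-in = ['c']
Stmt 4 'a = z + 8': KEEP (a is live); live-in = ['z']
Stmt 5 'y = 1 - 0': DEAD (y not in live set ['a'])
Stmt 6 'return a': KEEP (return); live-in = ['a']
Removed statement numbers: [2, 5]
Surviving IR:
  c = 2
  z = c
  a = z + 8
  return a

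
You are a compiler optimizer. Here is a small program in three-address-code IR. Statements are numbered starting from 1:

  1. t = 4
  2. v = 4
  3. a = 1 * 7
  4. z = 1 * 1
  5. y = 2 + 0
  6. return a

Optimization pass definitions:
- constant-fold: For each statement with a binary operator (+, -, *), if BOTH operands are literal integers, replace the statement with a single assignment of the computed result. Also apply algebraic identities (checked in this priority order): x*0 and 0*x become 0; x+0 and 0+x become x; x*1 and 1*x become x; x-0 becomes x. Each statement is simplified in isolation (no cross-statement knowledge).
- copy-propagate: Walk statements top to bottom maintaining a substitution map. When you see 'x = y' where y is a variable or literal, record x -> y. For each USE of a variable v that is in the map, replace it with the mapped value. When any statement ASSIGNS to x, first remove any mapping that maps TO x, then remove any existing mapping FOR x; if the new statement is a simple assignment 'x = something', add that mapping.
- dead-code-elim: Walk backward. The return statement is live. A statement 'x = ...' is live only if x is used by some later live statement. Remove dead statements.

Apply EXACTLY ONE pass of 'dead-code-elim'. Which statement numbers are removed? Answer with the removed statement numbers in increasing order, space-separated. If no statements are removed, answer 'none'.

Answer: 1 2 4 5

Derivation:
Backward liveness scan:
Stmt 1 't = 4': DEAD (t not in live set [])
Stmt 2 'v = 4': DEAD (v not in live set [])
Stmt 3 'a = 1 * 7': KEEP (a is live); live-in = []
Stmt 4 'z = 1 * 1': DEAD (z not in live set ['a'])
Stmt 5 'y = 2 + 0': DEAD (y not in live set ['a'])
Stmt 6 'return a': KEEP (return); live-in = ['a']
Removed statement numbers: [1, 2, 4, 5]
Surviving IR:
  a = 1 * 7
  return a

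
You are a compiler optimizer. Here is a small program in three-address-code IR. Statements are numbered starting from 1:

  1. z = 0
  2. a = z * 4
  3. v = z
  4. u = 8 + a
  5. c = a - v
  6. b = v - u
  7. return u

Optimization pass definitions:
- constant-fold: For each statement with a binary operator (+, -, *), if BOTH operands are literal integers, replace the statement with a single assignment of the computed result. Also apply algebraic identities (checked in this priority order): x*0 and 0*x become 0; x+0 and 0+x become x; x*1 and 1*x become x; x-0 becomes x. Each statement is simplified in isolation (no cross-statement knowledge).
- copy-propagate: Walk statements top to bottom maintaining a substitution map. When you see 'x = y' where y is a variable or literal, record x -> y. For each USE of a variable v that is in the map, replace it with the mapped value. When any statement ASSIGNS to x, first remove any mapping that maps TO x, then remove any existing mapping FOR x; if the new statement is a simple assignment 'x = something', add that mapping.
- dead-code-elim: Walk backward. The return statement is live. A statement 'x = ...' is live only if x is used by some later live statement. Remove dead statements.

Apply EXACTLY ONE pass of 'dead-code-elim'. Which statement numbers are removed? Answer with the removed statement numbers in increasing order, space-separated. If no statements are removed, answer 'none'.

Backward liveness scan:
Stmt 1 'z = 0': KEEP (z is live); live-in = []
Stmt 2 'a = z * 4': KEEP (a is live); live-in = ['z']
Stmt 3 'v = z': DEAD (v not in live set ['a'])
Stmt 4 'u = 8 + a': KEEP (u is live); live-in = ['a']
Stmt 5 'c = a - v': DEAD (c not in live set ['u'])
Stmt 6 'b = v - u': DEAD (b not in live set ['u'])
Stmt 7 'return u': KEEP (return); live-in = ['u']
Removed statement numbers: [3, 5, 6]
Surviving IR:
  z = 0
  a = z * 4
  u = 8 + a
  return u

Answer: 3 5 6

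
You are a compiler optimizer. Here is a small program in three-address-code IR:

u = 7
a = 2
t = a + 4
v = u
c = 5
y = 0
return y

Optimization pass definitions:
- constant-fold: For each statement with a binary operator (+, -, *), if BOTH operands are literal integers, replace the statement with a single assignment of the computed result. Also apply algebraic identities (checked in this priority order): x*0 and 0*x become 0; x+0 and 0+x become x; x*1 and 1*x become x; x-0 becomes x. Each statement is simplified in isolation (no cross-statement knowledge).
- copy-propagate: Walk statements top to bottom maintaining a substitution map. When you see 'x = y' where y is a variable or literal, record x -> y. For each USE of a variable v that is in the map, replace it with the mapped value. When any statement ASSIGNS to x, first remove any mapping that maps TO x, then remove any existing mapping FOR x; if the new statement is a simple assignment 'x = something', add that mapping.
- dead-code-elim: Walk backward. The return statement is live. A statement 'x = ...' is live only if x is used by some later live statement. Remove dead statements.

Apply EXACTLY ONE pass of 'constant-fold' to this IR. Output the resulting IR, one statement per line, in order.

Applying constant-fold statement-by-statement:
  [1] u = 7  (unchanged)
  [2] a = 2  (unchanged)
  [3] t = a + 4  (unchanged)
  [4] v = u  (unchanged)
  [5] c = 5  (unchanged)
  [6] y = 0  (unchanged)
  [7] return y  (unchanged)
Result (7 stmts):
  u = 7
  a = 2
  t = a + 4
  v = u
  c = 5
  y = 0
  return y

Answer: u = 7
a = 2
t = a + 4
v = u
c = 5
y = 0
return y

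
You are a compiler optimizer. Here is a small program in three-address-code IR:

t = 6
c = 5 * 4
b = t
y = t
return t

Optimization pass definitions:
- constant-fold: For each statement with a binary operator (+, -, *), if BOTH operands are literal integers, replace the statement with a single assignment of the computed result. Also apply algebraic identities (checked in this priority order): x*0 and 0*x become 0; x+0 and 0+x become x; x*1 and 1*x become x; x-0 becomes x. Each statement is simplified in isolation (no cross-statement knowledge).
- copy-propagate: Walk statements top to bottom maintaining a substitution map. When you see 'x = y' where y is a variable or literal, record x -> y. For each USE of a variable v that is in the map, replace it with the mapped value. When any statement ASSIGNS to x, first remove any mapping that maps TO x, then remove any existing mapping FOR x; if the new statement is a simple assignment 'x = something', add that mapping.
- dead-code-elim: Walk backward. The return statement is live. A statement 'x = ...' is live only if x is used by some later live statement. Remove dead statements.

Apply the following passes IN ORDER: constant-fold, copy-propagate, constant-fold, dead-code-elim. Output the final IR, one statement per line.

Answer: return 6

Derivation:
Initial IR:
  t = 6
  c = 5 * 4
  b = t
  y = t
  return t
After constant-fold (5 stmts):
  t = 6
  c = 20
  b = t
  y = t
  return t
After copy-propagate (5 stmts):
  t = 6
  c = 20
  b = 6
  y = 6
  return 6
After constant-fold (5 stmts):
  t = 6
  c = 20
  b = 6
  y = 6
  return 6
After dead-code-elim (1 stmts):
  return 6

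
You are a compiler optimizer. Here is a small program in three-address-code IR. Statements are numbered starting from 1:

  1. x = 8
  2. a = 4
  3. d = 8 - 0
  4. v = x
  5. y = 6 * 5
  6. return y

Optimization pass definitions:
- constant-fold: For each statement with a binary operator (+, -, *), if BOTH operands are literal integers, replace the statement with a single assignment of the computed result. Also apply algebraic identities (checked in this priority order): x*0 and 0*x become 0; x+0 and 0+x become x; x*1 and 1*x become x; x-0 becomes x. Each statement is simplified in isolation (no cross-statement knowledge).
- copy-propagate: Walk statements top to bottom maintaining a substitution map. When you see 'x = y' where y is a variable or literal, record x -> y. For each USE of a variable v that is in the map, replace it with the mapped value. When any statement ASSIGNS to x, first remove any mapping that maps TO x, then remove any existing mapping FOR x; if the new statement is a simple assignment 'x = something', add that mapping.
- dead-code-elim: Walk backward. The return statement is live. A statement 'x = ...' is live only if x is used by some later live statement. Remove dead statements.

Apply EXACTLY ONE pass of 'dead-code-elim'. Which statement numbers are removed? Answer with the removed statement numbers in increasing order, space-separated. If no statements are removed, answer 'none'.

Backward liveness scan:
Stmt 1 'x = 8': DEAD (x not in live set [])
Stmt 2 'a = 4': DEAD (a not in live set [])
Stmt 3 'd = 8 - 0': DEAD (d not in live set [])
Stmt 4 'v = x': DEAD (v not in live set [])
Stmt 5 'y = 6 * 5': KEEP (y is live); live-in = []
Stmt 6 'return y': KEEP (return); live-in = ['y']
Removed statement numbers: [1, 2, 3, 4]
Surviving IR:
  y = 6 * 5
  return y

Answer: 1 2 3 4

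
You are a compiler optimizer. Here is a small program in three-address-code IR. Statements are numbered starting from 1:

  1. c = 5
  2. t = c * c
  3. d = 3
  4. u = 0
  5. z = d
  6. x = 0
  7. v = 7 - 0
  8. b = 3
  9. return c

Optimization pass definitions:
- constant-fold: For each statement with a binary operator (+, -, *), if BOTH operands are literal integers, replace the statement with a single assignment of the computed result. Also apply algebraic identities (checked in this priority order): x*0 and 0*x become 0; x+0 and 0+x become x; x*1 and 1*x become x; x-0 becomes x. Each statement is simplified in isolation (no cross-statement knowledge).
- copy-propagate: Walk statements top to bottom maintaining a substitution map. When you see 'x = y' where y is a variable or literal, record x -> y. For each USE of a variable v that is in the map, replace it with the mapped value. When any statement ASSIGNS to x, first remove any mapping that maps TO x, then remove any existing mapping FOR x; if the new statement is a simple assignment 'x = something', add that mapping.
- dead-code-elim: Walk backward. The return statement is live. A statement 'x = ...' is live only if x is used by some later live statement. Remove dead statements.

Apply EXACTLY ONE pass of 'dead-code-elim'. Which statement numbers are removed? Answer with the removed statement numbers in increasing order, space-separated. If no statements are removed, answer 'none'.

Answer: 2 3 4 5 6 7 8

Derivation:
Backward liveness scan:
Stmt 1 'c = 5': KEEP (c is live); live-in = []
Stmt 2 't = c * c': DEAD (t not in live set ['c'])
Stmt 3 'd = 3': DEAD (d not in live set ['c'])
Stmt 4 'u = 0': DEAD (u not in live set ['c'])
Stmt 5 'z = d': DEAD (z not in live set ['c'])
Stmt 6 'x = 0': DEAD (x not in live set ['c'])
Stmt 7 'v = 7 - 0': DEAD (v not in live set ['c'])
Stmt 8 'b = 3': DEAD (b not in live set ['c'])
Stmt 9 'return c': KEEP (return); live-in = ['c']
Removed statement numbers: [2, 3, 4, 5, 6, 7, 8]
Surviving IR:
  c = 5
  return c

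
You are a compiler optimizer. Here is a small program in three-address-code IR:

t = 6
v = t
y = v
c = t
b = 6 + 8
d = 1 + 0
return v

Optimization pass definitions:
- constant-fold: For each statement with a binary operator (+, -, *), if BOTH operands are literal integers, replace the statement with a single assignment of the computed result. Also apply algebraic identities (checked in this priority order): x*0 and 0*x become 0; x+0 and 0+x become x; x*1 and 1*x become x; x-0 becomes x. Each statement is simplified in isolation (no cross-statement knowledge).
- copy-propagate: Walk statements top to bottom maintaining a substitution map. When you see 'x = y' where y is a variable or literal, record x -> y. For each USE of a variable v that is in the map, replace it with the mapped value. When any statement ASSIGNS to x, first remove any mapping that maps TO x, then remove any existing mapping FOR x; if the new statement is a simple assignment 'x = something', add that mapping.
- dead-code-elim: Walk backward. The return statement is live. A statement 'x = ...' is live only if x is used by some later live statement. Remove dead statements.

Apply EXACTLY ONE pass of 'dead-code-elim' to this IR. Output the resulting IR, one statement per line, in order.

Applying dead-code-elim statement-by-statement:
  [7] return v  -> KEEP (return); live=['v']
  [6] d = 1 + 0  -> DEAD (d not live)
  [5] b = 6 + 8  -> DEAD (b not live)
  [4] c = t  -> DEAD (c not live)
  [3] y = v  -> DEAD (y not live)
  [2] v = t  -> KEEP; live=['t']
  [1] t = 6  -> KEEP; live=[]
Result (3 stmts):
  t = 6
  v = t
  return v

Answer: t = 6
v = t
return v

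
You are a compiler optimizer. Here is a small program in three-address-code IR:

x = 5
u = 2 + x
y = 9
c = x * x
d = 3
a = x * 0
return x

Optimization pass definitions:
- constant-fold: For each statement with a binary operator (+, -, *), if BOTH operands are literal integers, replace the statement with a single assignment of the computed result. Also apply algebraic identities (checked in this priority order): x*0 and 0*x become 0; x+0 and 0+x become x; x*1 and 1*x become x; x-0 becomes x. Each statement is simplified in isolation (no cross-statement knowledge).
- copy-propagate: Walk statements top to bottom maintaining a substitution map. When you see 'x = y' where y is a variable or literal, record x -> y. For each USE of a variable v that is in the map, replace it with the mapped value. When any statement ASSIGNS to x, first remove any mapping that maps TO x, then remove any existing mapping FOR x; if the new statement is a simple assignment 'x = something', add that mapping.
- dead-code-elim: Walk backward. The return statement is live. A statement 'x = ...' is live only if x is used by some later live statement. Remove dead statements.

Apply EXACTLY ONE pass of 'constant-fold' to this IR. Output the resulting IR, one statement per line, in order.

Applying constant-fold statement-by-statement:
  [1] x = 5  (unchanged)
  [2] u = 2 + x  (unchanged)
  [3] y = 9  (unchanged)
  [4] c = x * x  (unchanged)
  [5] d = 3  (unchanged)
  [6] a = x * 0  -> a = 0
  [7] return x  (unchanged)
Result (7 stmts):
  x = 5
  u = 2 + x
  y = 9
  c = x * x
  d = 3
  a = 0
  return x

Answer: x = 5
u = 2 + x
y = 9
c = x * x
d = 3
a = 0
return x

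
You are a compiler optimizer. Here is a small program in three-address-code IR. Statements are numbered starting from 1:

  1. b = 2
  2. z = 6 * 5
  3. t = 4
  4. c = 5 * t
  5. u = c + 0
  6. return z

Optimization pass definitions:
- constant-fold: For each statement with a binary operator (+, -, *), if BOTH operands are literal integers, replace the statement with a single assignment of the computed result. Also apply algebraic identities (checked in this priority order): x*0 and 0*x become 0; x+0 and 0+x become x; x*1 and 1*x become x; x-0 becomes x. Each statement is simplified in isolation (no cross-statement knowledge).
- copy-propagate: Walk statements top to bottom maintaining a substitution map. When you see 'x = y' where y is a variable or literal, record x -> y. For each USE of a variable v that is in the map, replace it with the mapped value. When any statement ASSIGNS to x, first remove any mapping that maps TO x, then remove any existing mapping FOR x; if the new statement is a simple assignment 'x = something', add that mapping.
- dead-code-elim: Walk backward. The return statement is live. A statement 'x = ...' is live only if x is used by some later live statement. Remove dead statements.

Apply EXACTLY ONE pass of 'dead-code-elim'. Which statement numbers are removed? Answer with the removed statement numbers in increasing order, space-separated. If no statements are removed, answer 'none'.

Answer: 1 3 4 5

Derivation:
Backward liveness scan:
Stmt 1 'b = 2': DEAD (b not in live set [])
Stmt 2 'z = 6 * 5': KEEP (z is live); live-in = []
Stmt 3 't = 4': DEAD (t not in live set ['z'])
Stmt 4 'c = 5 * t': DEAD (c not in live set ['z'])
Stmt 5 'u = c + 0': DEAD (u not in live set ['z'])
Stmt 6 'return z': KEEP (return); live-in = ['z']
Removed statement numbers: [1, 3, 4, 5]
Surviving IR:
  z = 6 * 5
  return z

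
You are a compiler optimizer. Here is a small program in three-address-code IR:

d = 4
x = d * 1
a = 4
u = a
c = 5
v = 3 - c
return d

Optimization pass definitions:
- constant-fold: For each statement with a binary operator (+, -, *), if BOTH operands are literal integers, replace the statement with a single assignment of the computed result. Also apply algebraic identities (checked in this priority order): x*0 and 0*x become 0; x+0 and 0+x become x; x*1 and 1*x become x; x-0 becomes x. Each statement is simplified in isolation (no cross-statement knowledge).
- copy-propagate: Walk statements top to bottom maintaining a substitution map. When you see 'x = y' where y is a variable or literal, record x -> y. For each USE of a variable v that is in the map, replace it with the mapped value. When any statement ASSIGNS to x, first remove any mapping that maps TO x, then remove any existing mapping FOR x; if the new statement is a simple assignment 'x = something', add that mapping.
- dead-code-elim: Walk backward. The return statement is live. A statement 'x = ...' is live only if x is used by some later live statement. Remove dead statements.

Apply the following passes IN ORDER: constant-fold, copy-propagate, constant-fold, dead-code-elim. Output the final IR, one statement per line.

Answer: return 4

Derivation:
Initial IR:
  d = 4
  x = d * 1
  a = 4
  u = a
  c = 5
  v = 3 - c
  return d
After constant-fold (7 stmts):
  d = 4
  x = d
  a = 4
  u = a
  c = 5
  v = 3 - c
  return d
After copy-propagate (7 stmts):
  d = 4
  x = 4
  a = 4
  u = 4
  c = 5
  v = 3 - 5
  return 4
After constant-fold (7 stmts):
  d = 4
  x = 4
  a = 4
  u = 4
  c = 5
  v = -2
  return 4
After dead-code-elim (1 stmts):
  return 4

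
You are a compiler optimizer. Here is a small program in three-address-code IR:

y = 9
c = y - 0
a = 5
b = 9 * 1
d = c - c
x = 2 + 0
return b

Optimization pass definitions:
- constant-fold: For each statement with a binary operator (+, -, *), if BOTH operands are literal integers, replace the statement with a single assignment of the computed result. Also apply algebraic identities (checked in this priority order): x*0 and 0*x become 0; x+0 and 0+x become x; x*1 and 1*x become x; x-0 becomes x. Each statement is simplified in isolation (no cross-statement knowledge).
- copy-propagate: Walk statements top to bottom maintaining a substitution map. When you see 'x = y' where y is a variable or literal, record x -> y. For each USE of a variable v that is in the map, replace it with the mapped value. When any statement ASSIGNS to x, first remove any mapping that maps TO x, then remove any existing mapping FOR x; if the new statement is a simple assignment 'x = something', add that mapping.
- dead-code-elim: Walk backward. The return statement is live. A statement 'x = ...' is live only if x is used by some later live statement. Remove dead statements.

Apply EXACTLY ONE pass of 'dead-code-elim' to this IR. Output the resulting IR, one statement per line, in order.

Answer: b = 9 * 1
return b

Derivation:
Applying dead-code-elim statement-by-statement:
  [7] return b  -> KEEP (return); live=['b']
  [6] x = 2 + 0  -> DEAD (x not live)
  [5] d = c - c  -> DEAD (d not live)
  [4] b = 9 * 1  -> KEEP; live=[]
  [3] a = 5  -> DEAD (a not live)
  [2] c = y - 0  -> DEAD (c not live)
  [1] y = 9  -> DEAD (y not live)
Result (2 stmts):
  b = 9 * 1
  return b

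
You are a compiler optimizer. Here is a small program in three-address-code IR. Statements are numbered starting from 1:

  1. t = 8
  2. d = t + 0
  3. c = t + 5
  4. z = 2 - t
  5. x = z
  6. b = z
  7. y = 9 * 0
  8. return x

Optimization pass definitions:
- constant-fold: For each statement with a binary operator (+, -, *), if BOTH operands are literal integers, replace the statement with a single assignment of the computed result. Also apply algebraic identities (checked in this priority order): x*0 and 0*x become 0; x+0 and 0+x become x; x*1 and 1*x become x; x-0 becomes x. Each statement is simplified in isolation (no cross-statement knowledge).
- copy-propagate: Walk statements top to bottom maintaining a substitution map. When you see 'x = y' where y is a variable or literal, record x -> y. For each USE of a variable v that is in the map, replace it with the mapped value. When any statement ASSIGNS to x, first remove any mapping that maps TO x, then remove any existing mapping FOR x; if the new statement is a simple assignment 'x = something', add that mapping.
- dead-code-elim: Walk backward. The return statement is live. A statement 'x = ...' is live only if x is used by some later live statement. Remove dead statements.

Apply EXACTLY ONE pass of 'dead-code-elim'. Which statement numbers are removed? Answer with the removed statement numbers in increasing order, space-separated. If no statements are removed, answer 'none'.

Backward liveness scan:
Stmt 1 't = 8': KEEP (t is live); live-in = []
Stmt 2 'd = t + 0': DEAD (d not in live set ['t'])
Stmt 3 'c = t + 5': DEAD (c not in live set ['t'])
Stmt 4 'z = 2 - t': KEEP (z is live); live-in = ['t']
Stmt 5 'x = z': KEEP (x is live); live-in = ['z']
Stmt 6 'b = z': DEAD (b not in live set ['x'])
Stmt 7 'y = 9 * 0': DEAD (y not in live set ['x'])
Stmt 8 'return x': KEEP (return); live-in = ['x']
Removed statement numbers: [2, 3, 6, 7]
Surviving IR:
  t = 8
  z = 2 - t
  x = z
  return x

Answer: 2 3 6 7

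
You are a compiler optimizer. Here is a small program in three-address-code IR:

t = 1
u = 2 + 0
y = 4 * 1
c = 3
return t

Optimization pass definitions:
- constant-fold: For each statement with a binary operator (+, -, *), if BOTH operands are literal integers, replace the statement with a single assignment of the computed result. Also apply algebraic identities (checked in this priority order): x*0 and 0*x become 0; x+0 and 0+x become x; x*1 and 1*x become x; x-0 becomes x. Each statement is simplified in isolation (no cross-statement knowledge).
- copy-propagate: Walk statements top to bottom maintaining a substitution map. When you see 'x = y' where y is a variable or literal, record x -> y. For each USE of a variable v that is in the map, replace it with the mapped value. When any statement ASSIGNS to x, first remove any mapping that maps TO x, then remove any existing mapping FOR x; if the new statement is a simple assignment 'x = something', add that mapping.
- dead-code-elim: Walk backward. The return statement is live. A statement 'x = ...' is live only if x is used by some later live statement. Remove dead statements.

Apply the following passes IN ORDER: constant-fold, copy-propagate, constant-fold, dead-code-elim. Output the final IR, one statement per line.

Initial IR:
  t = 1
  u = 2 + 0
  y = 4 * 1
  c = 3
  return t
After constant-fold (5 stmts):
  t = 1
  u = 2
  y = 4
  c = 3
  return t
After copy-propagate (5 stmts):
  t = 1
  u = 2
  y = 4
  c = 3
  return 1
After constant-fold (5 stmts):
  t = 1
  u = 2
  y = 4
  c = 3
  return 1
After dead-code-elim (1 stmts):
  return 1

Answer: return 1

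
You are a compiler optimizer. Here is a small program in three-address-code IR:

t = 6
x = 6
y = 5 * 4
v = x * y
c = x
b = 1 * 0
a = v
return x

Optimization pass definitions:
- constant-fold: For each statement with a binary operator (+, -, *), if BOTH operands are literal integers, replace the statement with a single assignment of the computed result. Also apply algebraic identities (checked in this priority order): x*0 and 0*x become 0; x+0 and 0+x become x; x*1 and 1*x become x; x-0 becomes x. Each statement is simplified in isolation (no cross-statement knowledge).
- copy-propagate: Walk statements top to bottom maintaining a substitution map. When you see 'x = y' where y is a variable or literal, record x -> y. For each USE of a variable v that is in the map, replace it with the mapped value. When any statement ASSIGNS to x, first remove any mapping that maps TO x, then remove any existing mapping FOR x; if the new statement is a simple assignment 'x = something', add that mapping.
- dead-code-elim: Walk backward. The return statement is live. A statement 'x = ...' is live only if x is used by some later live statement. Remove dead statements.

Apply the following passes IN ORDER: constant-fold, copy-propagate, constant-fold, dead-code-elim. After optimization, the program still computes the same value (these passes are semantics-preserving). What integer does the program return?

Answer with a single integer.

Initial IR:
  t = 6
  x = 6
  y = 5 * 4
  v = x * y
  c = x
  b = 1 * 0
  a = v
  return x
After constant-fold (8 stmts):
  t = 6
  x = 6
  y = 20
  v = x * y
  c = x
  b = 0
  a = v
  return x
After copy-propagate (8 stmts):
  t = 6
  x = 6
  y = 20
  v = 6 * 20
  c = 6
  b = 0
  a = v
  return 6
After constant-fold (8 stmts):
  t = 6
  x = 6
  y = 20
  v = 120
  c = 6
  b = 0
  a = v
  return 6
After dead-code-elim (1 stmts):
  return 6
Evaluate:
  t = 6  =>  t = 6
  x = 6  =>  x = 6
  y = 5 * 4  =>  y = 20
  v = x * y  =>  v = 120
  c = x  =>  c = 6
  b = 1 * 0  =>  b = 0
  a = v  =>  a = 120
  return x = 6

Answer: 6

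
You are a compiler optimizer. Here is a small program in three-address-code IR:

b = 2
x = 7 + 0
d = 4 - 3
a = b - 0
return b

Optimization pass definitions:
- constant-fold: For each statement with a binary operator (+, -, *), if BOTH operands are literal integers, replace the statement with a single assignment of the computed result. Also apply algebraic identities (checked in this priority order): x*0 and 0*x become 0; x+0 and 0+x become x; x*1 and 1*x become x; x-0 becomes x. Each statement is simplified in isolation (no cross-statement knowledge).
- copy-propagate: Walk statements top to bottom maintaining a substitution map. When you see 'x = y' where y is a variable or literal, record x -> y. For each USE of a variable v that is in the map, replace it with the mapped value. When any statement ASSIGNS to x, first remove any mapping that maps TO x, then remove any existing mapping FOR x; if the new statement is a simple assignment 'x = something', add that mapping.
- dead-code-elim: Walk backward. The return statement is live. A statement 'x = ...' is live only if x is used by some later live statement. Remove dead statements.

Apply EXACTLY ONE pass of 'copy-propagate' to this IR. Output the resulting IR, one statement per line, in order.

Answer: b = 2
x = 7 + 0
d = 4 - 3
a = 2 - 0
return 2

Derivation:
Applying copy-propagate statement-by-statement:
  [1] b = 2  (unchanged)
  [2] x = 7 + 0  (unchanged)
  [3] d = 4 - 3  (unchanged)
  [4] a = b - 0  -> a = 2 - 0
  [5] return b  -> return 2
Result (5 stmts):
  b = 2
  x = 7 + 0
  d = 4 - 3
  a = 2 - 0
  return 2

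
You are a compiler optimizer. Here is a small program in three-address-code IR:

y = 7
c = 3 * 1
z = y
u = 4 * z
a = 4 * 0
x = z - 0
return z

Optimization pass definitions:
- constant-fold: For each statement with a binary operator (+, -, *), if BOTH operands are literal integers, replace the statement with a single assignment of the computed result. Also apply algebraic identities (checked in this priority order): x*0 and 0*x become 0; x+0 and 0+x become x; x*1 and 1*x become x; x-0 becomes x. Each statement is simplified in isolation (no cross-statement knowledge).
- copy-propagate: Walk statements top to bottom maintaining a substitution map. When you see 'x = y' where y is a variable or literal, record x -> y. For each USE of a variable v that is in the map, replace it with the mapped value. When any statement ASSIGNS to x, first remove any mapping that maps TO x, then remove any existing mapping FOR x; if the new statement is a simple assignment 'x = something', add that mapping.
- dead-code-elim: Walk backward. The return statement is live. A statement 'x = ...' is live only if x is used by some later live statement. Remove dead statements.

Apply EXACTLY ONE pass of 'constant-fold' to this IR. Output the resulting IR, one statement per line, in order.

Applying constant-fold statement-by-statement:
  [1] y = 7  (unchanged)
  [2] c = 3 * 1  -> c = 3
  [3] z = y  (unchanged)
  [4] u = 4 * z  (unchanged)
  [5] a = 4 * 0  -> a = 0
  [6] x = z - 0  -> x = z
  [7] return z  (unchanged)
Result (7 stmts):
  y = 7
  c = 3
  z = y
  u = 4 * z
  a = 0
  x = z
  return z

Answer: y = 7
c = 3
z = y
u = 4 * z
a = 0
x = z
return z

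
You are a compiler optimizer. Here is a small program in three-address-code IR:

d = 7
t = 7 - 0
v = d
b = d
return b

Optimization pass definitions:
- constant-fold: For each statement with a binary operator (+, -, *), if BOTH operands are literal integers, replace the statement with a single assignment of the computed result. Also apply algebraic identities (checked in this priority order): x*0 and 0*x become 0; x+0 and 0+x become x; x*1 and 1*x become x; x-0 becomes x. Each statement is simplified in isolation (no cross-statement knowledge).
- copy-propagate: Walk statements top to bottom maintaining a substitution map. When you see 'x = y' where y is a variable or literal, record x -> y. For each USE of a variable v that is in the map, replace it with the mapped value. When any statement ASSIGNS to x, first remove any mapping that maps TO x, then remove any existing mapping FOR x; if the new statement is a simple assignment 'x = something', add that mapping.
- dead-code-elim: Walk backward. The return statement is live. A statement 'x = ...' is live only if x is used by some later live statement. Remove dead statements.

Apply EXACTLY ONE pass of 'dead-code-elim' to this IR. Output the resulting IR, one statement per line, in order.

Answer: d = 7
b = d
return b

Derivation:
Applying dead-code-elim statement-by-statement:
  [5] return b  -> KEEP (return); live=['b']
  [4] b = d  -> KEEP; live=['d']
  [3] v = d  -> DEAD (v not live)
  [2] t = 7 - 0  -> DEAD (t not live)
  [1] d = 7  -> KEEP; live=[]
Result (3 stmts):
  d = 7
  b = d
  return b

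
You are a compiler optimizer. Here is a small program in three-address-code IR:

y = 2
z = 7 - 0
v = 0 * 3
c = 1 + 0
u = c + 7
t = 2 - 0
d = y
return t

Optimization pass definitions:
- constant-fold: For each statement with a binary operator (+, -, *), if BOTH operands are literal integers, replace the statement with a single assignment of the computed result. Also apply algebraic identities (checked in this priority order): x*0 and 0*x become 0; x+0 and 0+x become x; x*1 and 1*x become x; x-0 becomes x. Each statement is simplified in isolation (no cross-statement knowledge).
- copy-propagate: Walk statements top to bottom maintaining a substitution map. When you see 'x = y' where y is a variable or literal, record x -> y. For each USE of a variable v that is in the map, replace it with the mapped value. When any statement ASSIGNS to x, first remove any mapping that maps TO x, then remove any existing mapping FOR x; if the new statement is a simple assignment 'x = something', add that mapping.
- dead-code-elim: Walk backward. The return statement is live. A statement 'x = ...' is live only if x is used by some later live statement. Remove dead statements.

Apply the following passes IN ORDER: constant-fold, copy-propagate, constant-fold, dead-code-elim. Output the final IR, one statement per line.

Initial IR:
  y = 2
  z = 7 - 0
  v = 0 * 3
  c = 1 + 0
  u = c + 7
  t = 2 - 0
  d = y
  return t
After constant-fold (8 stmts):
  y = 2
  z = 7
  v = 0
  c = 1
  u = c + 7
  t = 2
  d = y
  return t
After copy-propagate (8 stmts):
  y = 2
  z = 7
  v = 0
  c = 1
  u = 1 + 7
  t = 2
  d = 2
  return 2
After constant-fold (8 stmts):
  y = 2
  z = 7
  v = 0
  c = 1
  u = 8
  t = 2
  d = 2
  return 2
After dead-code-elim (1 stmts):
  return 2

Answer: return 2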